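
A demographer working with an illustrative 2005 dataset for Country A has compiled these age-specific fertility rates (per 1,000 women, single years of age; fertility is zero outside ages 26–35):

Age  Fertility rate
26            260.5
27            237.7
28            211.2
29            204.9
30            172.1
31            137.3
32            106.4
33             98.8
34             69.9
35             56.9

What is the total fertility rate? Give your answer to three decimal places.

1.556

Sum of ASFRs = 260.5 + 237.7 + 211.2 + 204.9 + 172.1 + 137.3 + 106.4 + 98.8 + 69.9 + 56.9 = 1555.7
TFR = 1555.7 / 1000 = 1.5557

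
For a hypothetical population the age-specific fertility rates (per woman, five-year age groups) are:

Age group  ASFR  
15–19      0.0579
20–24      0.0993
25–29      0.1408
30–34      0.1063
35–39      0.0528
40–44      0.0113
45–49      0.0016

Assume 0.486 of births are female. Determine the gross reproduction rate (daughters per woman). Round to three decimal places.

Proportion female at birth = 0.486.
Sum of ASFRs = 0.0579 + 0.0993 + 0.1408 + 0.1063 + 0.0528 + 0.0113 + 0.0016 = 0.4700
TFR = 5 × 0.4700 = 2.35
GRR = 0.486 × 2.35 = 1.14210

1.142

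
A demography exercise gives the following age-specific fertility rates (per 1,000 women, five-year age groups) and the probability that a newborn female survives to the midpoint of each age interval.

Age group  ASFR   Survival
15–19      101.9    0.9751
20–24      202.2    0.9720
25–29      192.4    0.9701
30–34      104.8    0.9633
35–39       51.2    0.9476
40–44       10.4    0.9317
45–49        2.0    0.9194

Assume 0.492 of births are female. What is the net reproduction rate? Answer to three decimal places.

Proportion female at birth = 0.492.
Per-age-group product (5 × ASFR × survival probability):
  15–19: 5 × 101.9/1000 × 0.9751 = 0.49681
  20–24: 5 × 202.2/1000 × 0.9720 = 0.98269
  25–29: 5 × 192.4/1000 × 0.9701 = 0.93324
  30–34: 5 × 104.8/1000 × 0.9633 = 0.50477
  35–39: 5 × 51.2/1000 × 0.9476 = 0.24259
  40–44: 5 × 10.4/1000 × 0.9317 = 0.04845
  45–49: 5 × 2.0/1000 × 0.9194 = 0.00919
Sum = 3.21774
NRR = 0.492 × 3.21774 = 1.58313
An NRR exceeding 1 indicates intrinsic growth under these rates.

1.583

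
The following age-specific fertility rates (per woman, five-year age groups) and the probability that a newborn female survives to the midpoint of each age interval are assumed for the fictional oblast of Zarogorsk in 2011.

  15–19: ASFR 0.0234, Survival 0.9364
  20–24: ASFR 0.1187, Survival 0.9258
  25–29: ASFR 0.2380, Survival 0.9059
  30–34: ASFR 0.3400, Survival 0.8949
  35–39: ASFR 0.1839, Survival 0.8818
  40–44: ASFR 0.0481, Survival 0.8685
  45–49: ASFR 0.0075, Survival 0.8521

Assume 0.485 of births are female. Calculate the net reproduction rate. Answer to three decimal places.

2.090

Proportion female at birth = 0.485.
Per-age-group product (5 × ASFR × survival probability):
  15–19: 5 × 0.0234 × 0.9364 = 0.10956
  20–24: 5 × 0.1187 × 0.9258 = 0.54946
  25–29: 5 × 0.2380 × 0.9059 = 1.07802
  30–34: 5 × 0.3400 × 0.8949 = 1.52133
  35–39: 5 × 0.1839 × 0.8818 = 0.81082
  40–44: 5 × 0.0481 × 0.8685 = 0.20887
  45–49: 5 × 0.0075 × 0.8521 = 0.03195
Sum = 4.31001
NRR = 0.485 × 4.31001 = 2.09035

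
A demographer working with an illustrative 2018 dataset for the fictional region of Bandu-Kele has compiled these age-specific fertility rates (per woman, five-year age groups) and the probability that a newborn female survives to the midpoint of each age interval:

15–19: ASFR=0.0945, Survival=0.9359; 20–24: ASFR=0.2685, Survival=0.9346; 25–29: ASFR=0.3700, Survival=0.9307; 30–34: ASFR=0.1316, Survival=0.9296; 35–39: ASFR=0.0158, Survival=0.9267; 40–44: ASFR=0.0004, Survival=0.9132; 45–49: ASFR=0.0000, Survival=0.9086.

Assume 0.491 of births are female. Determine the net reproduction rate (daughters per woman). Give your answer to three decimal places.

2.016

Proportion female at birth = 0.491.
Weighting each age-specific rate by interval width and survival:
  15–19: 5 × 0.0945 × 0.9359 = 0.44221
  20–24: 5 × 0.2685 × 0.9346 = 1.25470
  25–29: 5 × 0.3700 × 0.9307 = 1.72180
  30–34: 5 × 0.1316 × 0.9296 = 0.61168
  35–39: 5 × 0.0158 × 0.9267 = 0.07321
  40–44: 5 × 0.0004 × 0.9132 = 0.00183
  45–49: 5 × 0.0000 × 0.9086 = 0.00000
Sum = 4.10543
NRR = 0.491 × 4.10543 = 2.01577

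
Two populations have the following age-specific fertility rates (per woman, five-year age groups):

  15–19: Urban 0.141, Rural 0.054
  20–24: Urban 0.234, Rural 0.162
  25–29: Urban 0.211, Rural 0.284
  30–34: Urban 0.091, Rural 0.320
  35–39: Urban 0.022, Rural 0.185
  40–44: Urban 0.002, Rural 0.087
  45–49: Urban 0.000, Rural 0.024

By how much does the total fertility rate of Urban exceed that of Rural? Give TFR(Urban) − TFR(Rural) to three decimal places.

Urban:
  Sum of ASFRs = 0.141 + 0.234 + 0.211 + 0.091 + 0.022 + 0.002 + 0.000 = 0.701
  TFR = 5 × 0.701 = 3.505
Rural:
  Sum of ASFRs = 0.054 + 0.162 + 0.284 + 0.320 + 0.185 + 0.087 + 0.024 = 1.116
  TFR = 5 × 1.116 = 5.58
Difference = 3.505 − 5.58 = -2.075

-2.075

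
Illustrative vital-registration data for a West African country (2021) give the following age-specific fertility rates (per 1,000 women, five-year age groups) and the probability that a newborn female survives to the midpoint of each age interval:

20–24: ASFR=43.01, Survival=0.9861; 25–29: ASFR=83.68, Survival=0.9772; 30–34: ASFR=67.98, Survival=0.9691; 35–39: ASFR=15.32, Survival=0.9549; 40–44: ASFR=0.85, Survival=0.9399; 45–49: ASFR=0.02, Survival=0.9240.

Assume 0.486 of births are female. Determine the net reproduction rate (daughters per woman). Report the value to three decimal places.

0.499

Proportion female at birth = 0.486.
Per-age-group product (5 × ASFR × survival probability):
  20–24: 5 × 43.01/1000 × 0.9861 = 0.21206
  25–29: 5 × 83.68/1000 × 0.9772 = 0.40886
  30–34: 5 × 67.98/1000 × 0.9691 = 0.32940
  35–39: 5 × 15.32/1000 × 0.9549 = 0.07315
  40–44: 5 × 0.85/1000 × 0.9399 = 0.00399
  45–49: 5 × 0.02/1000 × 0.9240 = 0.00009
Sum = 1.02755
NRR = 0.486 × 1.02755 = 0.49939
An NRR under 1 implies long-run decline under these rates.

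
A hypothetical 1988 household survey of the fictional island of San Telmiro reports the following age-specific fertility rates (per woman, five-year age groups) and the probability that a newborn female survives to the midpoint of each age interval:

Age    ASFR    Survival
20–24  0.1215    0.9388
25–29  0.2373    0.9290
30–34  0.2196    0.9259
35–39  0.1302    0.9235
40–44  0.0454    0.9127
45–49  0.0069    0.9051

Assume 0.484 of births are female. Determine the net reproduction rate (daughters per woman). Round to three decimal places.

1.708

Proportion female at birth = 0.484.
Weighting each age-specific rate by interval width and survival:
  20–24: 5 × 0.1215 × 0.9388 = 0.57032
  25–29: 5 × 0.2373 × 0.9290 = 1.10226
  30–34: 5 × 0.2196 × 0.9259 = 1.01664
  35–39: 5 × 0.1302 × 0.9235 = 0.60120
  40–44: 5 × 0.0454 × 0.9127 = 0.20718
  45–49: 5 × 0.0069 × 0.9051 = 0.03123
Sum = 3.52883
NRR = 0.484 × 3.52883 = 1.70795
NRR > 1, so each generation more than replaces itself.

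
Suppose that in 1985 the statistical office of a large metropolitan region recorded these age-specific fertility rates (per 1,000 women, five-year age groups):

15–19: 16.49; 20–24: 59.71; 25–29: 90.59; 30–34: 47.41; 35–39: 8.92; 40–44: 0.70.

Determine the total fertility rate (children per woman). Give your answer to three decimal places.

Sum of ASFRs = 16.49 + 59.71 + 90.59 + 47.41 + 8.92 + 0.70 = 223.82
TFR = 5 × 223.82 / 1000 = 1.1191

1.119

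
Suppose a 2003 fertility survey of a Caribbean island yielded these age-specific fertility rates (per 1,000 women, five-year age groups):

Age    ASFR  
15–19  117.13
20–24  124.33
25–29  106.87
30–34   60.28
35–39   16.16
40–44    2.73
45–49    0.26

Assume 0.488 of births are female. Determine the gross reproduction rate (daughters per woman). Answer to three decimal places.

1.044

Proportion female at birth = 0.488.
Sum of ASFRs = 117.13 + 124.33 + 106.87 + 60.28 + 16.16 + 2.73 + 0.26 = 427.76
TFR = 5 × 427.76 / 1000 = 2.1388
GRR = 0.488 × 2.1388 = 1.04373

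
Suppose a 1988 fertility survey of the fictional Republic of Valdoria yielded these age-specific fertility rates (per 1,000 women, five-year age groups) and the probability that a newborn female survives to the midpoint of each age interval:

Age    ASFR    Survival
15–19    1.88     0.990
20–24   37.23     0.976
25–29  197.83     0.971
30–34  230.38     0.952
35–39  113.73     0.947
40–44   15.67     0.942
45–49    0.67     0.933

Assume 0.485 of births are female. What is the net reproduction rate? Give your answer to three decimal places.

Proportion female at birth = 0.485.
Each age group contributes 5 × ASFR × survival:
  15–19: 5 × 1.88/1000 × 0.990 = 0.00931
  20–24: 5 × 37.23/1000 × 0.976 = 0.18168
  25–29: 5 × 197.83/1000 × 0.971 = 0.96046
  30–34: 5 × 230.38/1000 × 0.952 = 1.09661
  35–39: 5 × 113.73/1000 × 0.947 = 0.53851
  40–44: 5 × 15.67/1000 × 0.942 = 0.07381
  45–49: 5 × 0.67/1000 × 0.933 = 0.00313
Sum = 2.86351
NRR = 0.485 × 2.86351 = 1.38880

1.389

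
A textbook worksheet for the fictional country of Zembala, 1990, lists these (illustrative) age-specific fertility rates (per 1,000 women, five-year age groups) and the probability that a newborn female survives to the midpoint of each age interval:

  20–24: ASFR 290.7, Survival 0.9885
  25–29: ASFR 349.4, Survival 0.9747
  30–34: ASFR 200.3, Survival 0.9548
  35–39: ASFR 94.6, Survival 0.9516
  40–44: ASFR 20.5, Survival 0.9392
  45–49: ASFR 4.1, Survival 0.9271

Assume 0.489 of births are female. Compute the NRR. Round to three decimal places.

Proportion female at birth = 0.489.
Per-age-group product (5 × ASFR × survival probability):
  20–24: 5 × 290.7/1000 × 0.9885 = 1.43678
  25–29: 5 × 349.4/1000 × 0.9747 = 1.70280
  30–34: 5 × 200.3/1000 × 0.9548 = 0.95623
  35–39: 5 × 94.6/1000 × 0.9516 = 0.45011
  40–44: 5 × 20.5/1000 × 0.9392 = 0.09627
  45–49: 5 × 4.1/1000 × 0.9271 = 0.01901
Sum = 4.66120
NRR = 0.489 × 4.66120 = 2.27933
With NRR above 1 the population is above replacement fertility.

2.279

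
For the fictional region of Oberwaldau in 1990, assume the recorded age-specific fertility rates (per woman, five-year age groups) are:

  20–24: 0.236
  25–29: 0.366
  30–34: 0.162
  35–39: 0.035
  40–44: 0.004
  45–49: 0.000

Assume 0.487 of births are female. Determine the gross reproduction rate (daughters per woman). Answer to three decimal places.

Proportion female at birth = 0.487.
Sum of ASFRs = 0.236 + 0.366 + 0.162 + 0.035 + 0.004 + 0.000 = 0.803
TFR = 5 × 0.803 = 4.015
GRR = 0.487 × 4.015 = 1.95531

1.955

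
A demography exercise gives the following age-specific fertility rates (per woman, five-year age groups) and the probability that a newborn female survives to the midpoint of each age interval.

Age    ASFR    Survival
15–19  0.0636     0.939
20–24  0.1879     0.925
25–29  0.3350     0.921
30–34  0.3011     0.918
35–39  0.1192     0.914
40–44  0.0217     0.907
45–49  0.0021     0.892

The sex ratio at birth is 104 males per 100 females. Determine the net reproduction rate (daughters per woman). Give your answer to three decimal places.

Proportion female at birth = 100 / (100 + 104) = 0.49020.
Per-age-group product (5 × ASFR × survival probability):
  15–19: 5 × 0.0636 × 0.939 = 0.29860
  20–24: 5 × 0.1879 × 0.925 = 0.86904
  25–29: 5 × 0.3350 × 0.921 = 1.54268
  30–34: 5 × 0.3011 × 0.918 = 1.38205
  35–39: 5 × 0.1192 × 0.914 = 0.54474
  40–44: 5 × 0.0217 × 0.907 = 0.09841
  45–49: 5 × 0.0021 × 0.892 = 0.00937
Sum = 4.74489
NRR = 0.49020 × 4.74489 = 2.32595

2.326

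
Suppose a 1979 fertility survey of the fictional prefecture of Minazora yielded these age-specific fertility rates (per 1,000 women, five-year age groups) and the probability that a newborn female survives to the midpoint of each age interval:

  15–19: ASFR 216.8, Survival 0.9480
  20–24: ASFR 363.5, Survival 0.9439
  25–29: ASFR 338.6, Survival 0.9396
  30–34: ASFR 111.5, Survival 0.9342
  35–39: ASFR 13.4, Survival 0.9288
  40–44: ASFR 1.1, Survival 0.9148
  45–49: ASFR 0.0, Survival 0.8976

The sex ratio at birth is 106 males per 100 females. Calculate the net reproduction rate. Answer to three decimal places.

2.389

Proportion female at birth = 100 / (100 + 106) = 0.48544.
Weighting each age-specific rate by interval width and survival:
  15–19: 5 × 216.8/1000 × 0.9480 = 1.02763
  20–24: 5 × 363.5/1000 × 0.9439 = 1.71554
  25–29: 5 × 338.6/1000 × 0.9396 = 1.59074
  30–34: 5 × 111.5/1000 × 0.9342 = 0.52082
  35–39: 5 × 13.4/1000 × 0.9288 = 0.06223
  40–44: 5 × 1.1/1000 × 0.9148 = 0.00503
  45–49: 5 × 0.0/1000 × 0.8976 = 0.00000
Sum = 4.92199
NRR = 0.48544 × 4.92199 = 2.38933
With NRR above 1 the population is above replacement fertility.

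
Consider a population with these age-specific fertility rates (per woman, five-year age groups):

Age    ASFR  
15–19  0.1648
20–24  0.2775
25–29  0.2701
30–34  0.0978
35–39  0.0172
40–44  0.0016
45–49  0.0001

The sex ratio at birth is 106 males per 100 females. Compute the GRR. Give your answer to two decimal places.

2.01

Proportion female at birth = 100 / (100 + 106) = 0.48544.
Sum of ASFRs = 0.1648 + 0.2775 + 0.2701 + 0.0978 + 0.0172 + 0.0016 + 0.0001 = 0.8291
TFR = 5 × 0.8291 = 4.1455
GRR = 0.48544 × 4.1455 = 2.01239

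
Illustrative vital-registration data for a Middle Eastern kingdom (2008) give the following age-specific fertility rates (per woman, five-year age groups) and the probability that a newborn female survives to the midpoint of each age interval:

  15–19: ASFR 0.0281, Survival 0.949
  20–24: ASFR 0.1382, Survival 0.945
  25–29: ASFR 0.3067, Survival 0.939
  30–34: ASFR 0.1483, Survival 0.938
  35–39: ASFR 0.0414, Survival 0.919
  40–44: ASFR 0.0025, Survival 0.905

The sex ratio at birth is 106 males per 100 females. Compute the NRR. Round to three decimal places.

Proportion female at birth = 100 / (100 + 106) = 0.48544.
Each age group contributes 5 × ASFR × survival:
  15–19: 5 × 0.0281 × 0.949 = 0.13333
  20–24: 5 × 0.1382 × 0.945 = 0.65300
  25–29: 5 × 0.3067 × 0.939 = 1.43996
  30–34: 5 × 0.1483 × 0.938 = 0.69553
  35–39: 5 × 0.0414 × 0.919 = 0.19023
  40–44: 5 × 0.0025 × 0.905 = 0.01131
Sum = 3.12336
NRR = 0.48544 × 3.12336 = 1.51620
NRR > 1, so each generation more than replaces itself.

1.516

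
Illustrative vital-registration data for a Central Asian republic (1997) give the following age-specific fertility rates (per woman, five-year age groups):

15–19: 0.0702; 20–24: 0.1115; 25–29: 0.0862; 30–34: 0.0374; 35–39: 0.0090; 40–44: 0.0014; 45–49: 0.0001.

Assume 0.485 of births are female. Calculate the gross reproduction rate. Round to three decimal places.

0.766

Proportion female at birth = 0.485.
Sum of ASFRs = 0.0702 + 0.1115 + 0.0862 + 0.0374 + 0.0090 + 0.0014 + 0.0001 = 0.3158
TFR = 5 × 0.3158 = 1.579
GRR = 0.485 × 1.579 = 0.76582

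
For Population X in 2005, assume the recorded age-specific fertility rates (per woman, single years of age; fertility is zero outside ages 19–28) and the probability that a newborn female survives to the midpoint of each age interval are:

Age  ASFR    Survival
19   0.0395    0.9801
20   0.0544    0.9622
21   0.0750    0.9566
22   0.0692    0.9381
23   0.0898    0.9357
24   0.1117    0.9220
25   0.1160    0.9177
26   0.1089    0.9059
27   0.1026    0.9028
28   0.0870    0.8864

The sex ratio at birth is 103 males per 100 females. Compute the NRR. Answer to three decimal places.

Proportion female at birth = 100 / (100 + 103) = 0.49261.
Weighting each age-specific rate by interval width and survival:
  19: 1 × 0.0395 × 0.9801 = 0.03871
  20: 1 × 0.0544 × 0.9622 = 0.05234
  21: 1 × 0.0750 × 0.9566 = 0.07175
  22: 1 × 0.0692 × 0.9381 = 0.06492
  23: 1 × 0.0898 × 0.9357 = 0.08403
  24: 1 × 0.1117 × 0.9220 = 0.10299
  25: 1 × 0.1160 × 0.9177 = 0.10645
  26: 1 × 0.1089 × 0.9059 = 0.09865
  27: 1 × 0.1026 × 0.9028 = 0.09263
  28: 1 × 0.0870 × 0.8864 = 0.07712
Sum = 0.78959
NRR = 0.49261 × 0.78959 = 0.38896
NRR < 1, so the cohort does not fully replace itself.

0.389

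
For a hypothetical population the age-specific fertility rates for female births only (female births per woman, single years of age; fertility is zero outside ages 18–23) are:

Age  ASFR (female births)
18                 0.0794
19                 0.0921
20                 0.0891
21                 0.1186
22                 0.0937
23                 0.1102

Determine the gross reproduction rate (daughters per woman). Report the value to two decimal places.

0.58

Sum of female ASFRs = 0.0794 + 0.0921 + 0.0891 + 0.1186 + 0.0937 + 0.1102 = 0.5831
GRR = 0.5831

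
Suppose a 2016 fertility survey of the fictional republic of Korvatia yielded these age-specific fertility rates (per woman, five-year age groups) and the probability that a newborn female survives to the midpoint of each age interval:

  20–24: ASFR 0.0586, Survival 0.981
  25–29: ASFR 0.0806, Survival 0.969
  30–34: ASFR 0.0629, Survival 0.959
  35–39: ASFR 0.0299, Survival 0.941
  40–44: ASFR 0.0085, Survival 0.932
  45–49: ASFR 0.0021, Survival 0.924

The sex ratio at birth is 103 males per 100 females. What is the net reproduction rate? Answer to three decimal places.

Proportion female at birth = 100 / (100 + 103) = 0.49261.
Each age group contributes 5 × ASFR × survival:
  20–24: 5 × 0.0586 × 0.981 = 0.28743
  25–29: 5 × 0.0806 × 0.969 = 0.39051
  30–34: 5 × 0.0629 × 0.959 = 0.30161
  35–39: 5 × 0.0299 × 0.941 = 0.14068
  40–44: 5 × 0.0085 × 0.932 = 0.03961
  45–49: 5 × 0.0021 × 0.924 = 0.00970
Sum = 1.16954
NRR = 0.49261 × 1.16954 = 0.57613
An NRR under 1 implies long-run decline under these rates.

0.576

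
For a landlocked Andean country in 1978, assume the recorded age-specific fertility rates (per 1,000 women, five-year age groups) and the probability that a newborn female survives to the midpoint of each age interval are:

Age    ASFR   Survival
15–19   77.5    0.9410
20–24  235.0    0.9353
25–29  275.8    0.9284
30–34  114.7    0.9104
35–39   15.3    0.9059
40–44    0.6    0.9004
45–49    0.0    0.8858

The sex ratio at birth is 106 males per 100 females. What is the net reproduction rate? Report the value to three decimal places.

1.620

Proportion female at birth = 100 / (100 + 106) = 0.48544.
Each age group contributes 5 × ASFR × survival:
  15–19: 5 × 77.5/1000 × 0.9410 = 0.36464
  20–24: 5 × 235.0/1000 × 0.9353 = 1.09898
  25–29: 5 × 275.8/1000 × 0.9284 = 1.28026
  30–34: 5 × 114.7/1000 × 0.9104 = 0.52211
  35–39: 5 × 15.3/1000 × 0.9059 = 0.06930
  40–44: 5 × 0.6/1000 × 0.9004 = 0.00270
  45–49: 5 × 0.0/1000 × 0.8858 = 0.00000
Sum = 3.33799
NRR = 0.48544 × 3.33799 = 1.62039
NRR > 1, so each generation more than replaces itself.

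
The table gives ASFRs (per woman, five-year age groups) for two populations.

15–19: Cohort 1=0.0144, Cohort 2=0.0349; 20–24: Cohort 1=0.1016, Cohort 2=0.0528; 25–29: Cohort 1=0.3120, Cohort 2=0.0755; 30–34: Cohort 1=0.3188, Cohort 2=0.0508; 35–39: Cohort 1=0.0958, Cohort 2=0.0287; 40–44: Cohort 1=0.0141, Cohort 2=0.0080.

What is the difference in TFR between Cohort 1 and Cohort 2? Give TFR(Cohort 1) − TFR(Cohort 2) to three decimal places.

3.030

Cohort 1:
  Sum of ASFRs = 0.0144 + 0.1016 + 0.3120 + 0.3188 + 0.0958 + 0.0141 = 0.8567
  TFR = 5 × 0.8567 = 4.2835
Cohort 2:
  Sum of ASFRs = 0.0349 + 0.0528 + 0.0755 + 0.0508 + 0.0287 + 0.0080 = 0.2507
  TFR = 5 × 0.2507 = 1.2535
Difference = 4.2835 − 1.2535 = 3.03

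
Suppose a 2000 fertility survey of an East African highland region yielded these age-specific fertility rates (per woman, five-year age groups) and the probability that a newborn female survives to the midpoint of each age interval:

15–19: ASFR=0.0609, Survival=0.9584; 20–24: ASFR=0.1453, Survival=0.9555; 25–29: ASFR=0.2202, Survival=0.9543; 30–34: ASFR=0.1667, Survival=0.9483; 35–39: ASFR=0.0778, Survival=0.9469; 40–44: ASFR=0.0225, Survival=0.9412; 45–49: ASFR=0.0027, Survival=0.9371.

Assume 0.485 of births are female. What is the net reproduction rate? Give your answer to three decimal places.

1.607

Proportion female at birth = 0.485.
Each age group contributes 5 × ASFR × survival:
  15–19: 5 × 0.0609 × 0.9584 = 0.29183
  20–24: 5 × 0.1453 × 0.9555 = 0.69417
  25–29: 5 × 0.2202 × 0.9543 = 1.05068
  30–34: 5 × 0.1667 × 0.9483 = 0.79041
  35–39: 5 × 0.0778 × 0.9469 = 0.36834
  40–44: 5 × 0.0225 × 0.9412 = 0.10589
  45–49: 5 × 0.0027 × 0.9371 = 0.01265
Sum = 3.31397
NRR = 0.485 × 3.31397 = 1.60728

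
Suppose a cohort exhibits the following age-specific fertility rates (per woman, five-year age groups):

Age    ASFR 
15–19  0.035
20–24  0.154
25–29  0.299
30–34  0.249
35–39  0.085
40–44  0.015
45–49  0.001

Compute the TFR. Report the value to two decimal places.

4.19

Sum of ASFRs = 0.035 + 0.154 + 0.299 + 0.249 + 0.085 + 0.015 + 0.001 = 0.838
TFR = 5 × 0.838 = 4.19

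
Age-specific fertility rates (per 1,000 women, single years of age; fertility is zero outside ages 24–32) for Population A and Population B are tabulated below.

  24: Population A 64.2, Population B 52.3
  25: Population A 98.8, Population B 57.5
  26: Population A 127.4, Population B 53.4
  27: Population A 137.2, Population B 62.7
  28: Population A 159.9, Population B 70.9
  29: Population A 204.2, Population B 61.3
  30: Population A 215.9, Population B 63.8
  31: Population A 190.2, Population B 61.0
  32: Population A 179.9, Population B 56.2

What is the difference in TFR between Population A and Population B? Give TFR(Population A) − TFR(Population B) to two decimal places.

Population A:
  Sum of ASFRs = 64.2 + 98.8 + 127.4 + 137.2 + 159.9 + 204.2 + 215.9 + 190.2 + 179.9 = 1377.7
  TFR = 1377.7 / 1000 = 1.3777
Population B:
  Sum of ASFRs = 52.3 + 57.5 + 53.4 + 62.7 + 70.9 + 61.3 + 63.8 + 61.0 + 56.2 = 539.1
  TFR = 539.1 / 1000 = 0.5391
Difference = 1.3777 − 0.5391 = 0.8386

0.84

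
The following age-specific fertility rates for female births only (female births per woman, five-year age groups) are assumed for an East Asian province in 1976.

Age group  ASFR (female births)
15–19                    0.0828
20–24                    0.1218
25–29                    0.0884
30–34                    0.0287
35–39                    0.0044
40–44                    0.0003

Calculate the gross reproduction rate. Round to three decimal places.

Sum of female ASFRs = 0.0828 + 0.1218 + 0.0884 + 0.0287 + 0.0044 + 0.0003 = 0.3264
GRR = 5 × 0.3264 = 1.632

1.632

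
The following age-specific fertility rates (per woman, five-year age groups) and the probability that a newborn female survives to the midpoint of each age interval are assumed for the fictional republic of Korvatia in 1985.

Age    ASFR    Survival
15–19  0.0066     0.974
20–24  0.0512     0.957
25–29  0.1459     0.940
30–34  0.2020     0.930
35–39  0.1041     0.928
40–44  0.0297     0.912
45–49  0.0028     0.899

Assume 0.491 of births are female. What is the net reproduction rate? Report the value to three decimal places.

1.244

Proportion female at birth = 0.491.
Survival-weighted fertility by age (5·fₓ·Sₓ):
  15–19: 5 × 0.0066 × 0.974 = 0.03214
  20–24: 5 × 0.0512 × 0.957 = 0.24499
  25–29: 5 × 0.1459 × 0.940 = 0.68573
  30–34: 5 × 0.2020 × 0.930 = 0.93930
  35–39: 5 × 0.1041 × 0.928 = 0.48302
  40–44: 5 × 0.0297 × 0.912 = 0.13543
  45–49: 5 × 0.0028 × 0.899 = 0.01259
Sum = 2.53320
NRR = 0.491 × 2.53320 = 1.24380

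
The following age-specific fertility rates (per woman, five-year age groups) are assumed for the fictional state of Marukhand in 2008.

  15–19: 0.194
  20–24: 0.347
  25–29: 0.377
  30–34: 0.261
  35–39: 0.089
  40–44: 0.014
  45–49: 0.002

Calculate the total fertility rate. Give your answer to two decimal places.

Sum of ASFRs = 0.194 + 0.347 + 0.377 + 0.261 + 0.089 + 0.014 + 0.002 = 1.284
TFR = 5 × 1.284 = 6.42

6.42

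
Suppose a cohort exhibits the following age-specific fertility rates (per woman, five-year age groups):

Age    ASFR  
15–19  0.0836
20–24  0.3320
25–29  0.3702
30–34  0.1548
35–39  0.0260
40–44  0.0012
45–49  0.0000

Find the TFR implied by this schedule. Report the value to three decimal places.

Sum of ASFRs = 0.0836 + 0.3320 + 0.3702 + 0.1548 + 0.0260 + 0.0012 + 0.0000 = 0.9678
TFR = 5 × 0.9678 = 4.839

4.839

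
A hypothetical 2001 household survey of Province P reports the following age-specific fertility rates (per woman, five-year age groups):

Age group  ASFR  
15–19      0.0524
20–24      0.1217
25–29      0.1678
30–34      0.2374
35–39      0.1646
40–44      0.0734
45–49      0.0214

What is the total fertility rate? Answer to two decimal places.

Sum of ASFRs = 0.0524 + 0.1217 + 0.1678 + 0.2374 + 0.1646 + 0.0734 + 0.0214 = 0.8387
TFR = 5 × 0.8387 = 4.1935

4.19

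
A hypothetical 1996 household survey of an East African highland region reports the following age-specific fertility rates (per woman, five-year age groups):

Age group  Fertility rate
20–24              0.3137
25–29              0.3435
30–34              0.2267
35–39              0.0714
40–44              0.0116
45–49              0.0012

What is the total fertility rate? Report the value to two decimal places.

4.84

Sum of ASFRs = 0.3137 + 0.3435 + 0.2267 + 0.0714 + 0.0116 + 0.0012 = 0.9681
TFR = 5 × 0.9681 = 4.8405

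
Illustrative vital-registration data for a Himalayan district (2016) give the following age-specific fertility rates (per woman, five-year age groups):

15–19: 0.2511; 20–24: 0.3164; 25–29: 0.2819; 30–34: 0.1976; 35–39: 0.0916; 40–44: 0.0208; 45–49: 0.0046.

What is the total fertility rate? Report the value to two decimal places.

Sum of ASFRs = 0.2511 + 0.3164 + 0.2819 + 0.1976 + 0.0916 + 0.0208 + 0.0046 = 1.1640
TFR = 5 × 1.1640 = 5.82

5.82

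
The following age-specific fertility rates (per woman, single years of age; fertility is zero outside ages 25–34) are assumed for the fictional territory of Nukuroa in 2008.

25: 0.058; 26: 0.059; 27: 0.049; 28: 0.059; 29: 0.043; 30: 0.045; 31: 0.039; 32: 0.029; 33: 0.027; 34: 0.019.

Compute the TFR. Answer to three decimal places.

Sum of ASFRs = 0.058 + 0.059 + 0.049 + 0.059 + 0.043 + 0.045 + 0.039 + 0.029 + 0.027 + 0.019 = 0.427
TFR = 0.427

0.427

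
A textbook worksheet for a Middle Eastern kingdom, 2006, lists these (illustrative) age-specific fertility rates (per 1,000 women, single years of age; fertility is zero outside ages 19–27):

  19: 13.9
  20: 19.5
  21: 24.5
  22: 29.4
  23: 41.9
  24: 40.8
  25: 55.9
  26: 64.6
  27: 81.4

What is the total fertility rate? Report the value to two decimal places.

0.37

Sum of ASFRs = 13.9 + 19.5 + 24.5 + 29.4 + 41.9 + 40.8 + 55.9 + 64.6 + 81.4 = 371.9
TFR = 371.9 / 1000 = 0.3719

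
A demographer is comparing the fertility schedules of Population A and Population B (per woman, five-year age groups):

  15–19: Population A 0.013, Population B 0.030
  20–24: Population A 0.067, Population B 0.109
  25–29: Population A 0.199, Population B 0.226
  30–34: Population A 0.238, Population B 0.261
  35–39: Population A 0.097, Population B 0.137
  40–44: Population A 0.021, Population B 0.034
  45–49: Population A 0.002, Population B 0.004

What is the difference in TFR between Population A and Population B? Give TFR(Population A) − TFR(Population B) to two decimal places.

Population A:
  Sum of ASFRs = 0.013 + 0.067 + 0.199 + 0.238 + 0.097 + 0.021 + 0.002 = 0.637
  TFR = 5 × 0.637 = 3.185
Population B:
  Sum of ASFRs = 0.030 + 0.109 + 0.226 + 0.261 + 0.137 + 0.034 + 0.004 = 0.801
  TFR = 5 × 0.801 = 4.005
Difference = 3.185 − 4.005 = -0.82

-0.82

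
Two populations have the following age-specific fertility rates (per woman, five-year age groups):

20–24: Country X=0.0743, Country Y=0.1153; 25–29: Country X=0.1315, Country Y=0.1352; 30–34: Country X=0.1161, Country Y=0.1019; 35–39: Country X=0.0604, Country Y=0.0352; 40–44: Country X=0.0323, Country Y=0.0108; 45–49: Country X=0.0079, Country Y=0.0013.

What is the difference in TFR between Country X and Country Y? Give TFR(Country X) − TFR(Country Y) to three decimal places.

Country X:
  Sum of ASFRs = 0.0743 + 0.1315 + 0.1161 + 0.0604 + 0.0323 + 0.0079 = 0.4225
  TFR = 5 × 0.4225 = 2.1125
Country Y:
  Sum of ASFRs = 0.1153 + 0.1352 + 0.1019 + 0.0352 + 0.0108 + 0.0013 = 0.3997
  TFR = 5 × 0.3997 = 1.9985
Difference = 2.1125 − 1.9985 = 0.114

0.114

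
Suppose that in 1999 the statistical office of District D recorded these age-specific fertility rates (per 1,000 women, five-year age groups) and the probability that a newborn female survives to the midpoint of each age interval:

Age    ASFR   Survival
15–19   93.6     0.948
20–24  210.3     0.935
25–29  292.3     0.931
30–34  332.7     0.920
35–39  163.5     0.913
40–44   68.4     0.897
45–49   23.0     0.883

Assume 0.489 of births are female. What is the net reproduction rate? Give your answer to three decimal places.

2.676

Proportion female at birth = 0.489.
Survival-weighted fertility by age (5·fₓ·Sₓ):
  15–19: 5 × 93.6/1000 × 0.948 = 0.44366
  20–24: 5 × 210.3/1000 × 0.935 = 0.98315
  25–29: 5 × 292.3/1000 × 0.931 = 1.36066
  30–34: 5 × 332.7/1000 × 0.920 = 1.53042
  35–39: 5 × 163.5/1000 × 0.913 = 0.74638
  40–44: 5 × 68.4/1000 × 0.897 = 0.30677
  45–49: 5 × 23.0/1000 × 0.883 = 0.10155
Sum = 5.47259
NRR = 0.489 × 5.47259 = 2.67610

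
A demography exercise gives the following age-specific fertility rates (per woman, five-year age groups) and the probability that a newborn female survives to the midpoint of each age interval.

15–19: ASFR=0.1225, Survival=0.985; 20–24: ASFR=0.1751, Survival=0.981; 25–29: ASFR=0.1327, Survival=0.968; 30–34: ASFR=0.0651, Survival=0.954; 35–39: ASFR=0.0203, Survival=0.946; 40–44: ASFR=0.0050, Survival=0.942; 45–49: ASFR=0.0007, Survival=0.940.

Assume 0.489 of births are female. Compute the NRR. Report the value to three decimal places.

1.241

Proportion female at birth = 0.489.
Each age group contributes 5 × ASFR × survival:
  15–19: 5 × 0.1225 × 0.985 = 0.60331
  20–24: 5 × 0.1751 × 0.981 = 0.85887
  25–29: 5 × 0.1327 × 0.968 = 0.64227
  30–34: 5 × 0.0651 × 0.954 = 0.31053
  35–39: 5 × 0.0203 × 0.946 = 0.09602
  40–44: 5 × 0.0050 × 0.942 = 0.02355
  45–49: 5 × 0.0007 × 0.940 = 0.00329
Sum = 2.53784
NRR = 0.489 × 2.53784 = 1.24100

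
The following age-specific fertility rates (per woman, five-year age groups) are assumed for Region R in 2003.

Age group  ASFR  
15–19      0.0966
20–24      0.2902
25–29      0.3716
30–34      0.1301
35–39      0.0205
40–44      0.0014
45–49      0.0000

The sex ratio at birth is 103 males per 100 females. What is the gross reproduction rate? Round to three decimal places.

Proportion female at birth = 100 / (100 + 103) = 0.49261.
Sum of ASFRs = 0.0966 + 0.2902 + 0.3716 + 0.1301 + 0.0205 + 0.0014 + 0.0000 = 0.9104
TFR = 5 × 0.9104 = 4.552
GRR = 0.49261 × 4.552 = 2.24236

2.242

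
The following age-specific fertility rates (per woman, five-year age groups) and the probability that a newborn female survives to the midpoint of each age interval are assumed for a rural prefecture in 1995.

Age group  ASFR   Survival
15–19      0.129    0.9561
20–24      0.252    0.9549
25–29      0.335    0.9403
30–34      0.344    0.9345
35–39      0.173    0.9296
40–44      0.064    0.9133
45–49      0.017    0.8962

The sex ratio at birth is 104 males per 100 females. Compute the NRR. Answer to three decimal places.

Proportion female at birth = 100 / (100 + 104) = 0.49020.
Weighting each age-specific rate by interval width and survival:
  15–19: 5 × 0.129 × 0.9561 = 0.61668
  20–24: 5 × 0.252 × 0.9549 = 1.20317
  25–29: 5 × 0.335 × 0.9403 = 1.57500
  30–34: 5 × 0.344 × 0.9345 = 1.60734
  35–39: 5 × 0.173 × 0.9296 = 0.80410
  40–44: 5 × 0.064 × 0.9133 = 0.29226
  45–49: 5 × 0.017 × 0.8962 = 0.07618
Sum = 6.17473
NRR = 0.49020 × 6.17473 = 3.02685
NRR > 1, so each generation more than replaces itself.

3.027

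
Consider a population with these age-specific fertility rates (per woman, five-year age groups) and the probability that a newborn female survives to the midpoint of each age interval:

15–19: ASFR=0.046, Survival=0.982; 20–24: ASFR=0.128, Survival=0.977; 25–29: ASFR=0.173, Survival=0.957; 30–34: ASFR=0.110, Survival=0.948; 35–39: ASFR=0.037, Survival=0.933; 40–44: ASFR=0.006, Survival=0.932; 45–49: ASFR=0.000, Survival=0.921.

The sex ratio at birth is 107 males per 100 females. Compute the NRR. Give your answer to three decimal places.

1.160

Proportion female at birth = 100 / (100 + 107) = 0.48309.
Weighting each age-specific rate by interval width and survival:
  15–19: 5 × 0.046 × 0.982 = 0.22586
  20–24: 5 × 0.128 × 0.977 = 0.62528
  25–29: 5 × 0.173 × 0.957 = 0.82781
  30–34: 5 × 0.110 × 0.948 = 0.52140
  35–39: 5 × 0.037 × 0.933 = 0.17261
  40–44: 5 × 0.006 × 0.932 = 0.02796
  45–49: 5 × 0.000 × 0.921 = 0.00000
Sum = 2.40092
NRR = 0.48309 × 2.40092 = 1.15986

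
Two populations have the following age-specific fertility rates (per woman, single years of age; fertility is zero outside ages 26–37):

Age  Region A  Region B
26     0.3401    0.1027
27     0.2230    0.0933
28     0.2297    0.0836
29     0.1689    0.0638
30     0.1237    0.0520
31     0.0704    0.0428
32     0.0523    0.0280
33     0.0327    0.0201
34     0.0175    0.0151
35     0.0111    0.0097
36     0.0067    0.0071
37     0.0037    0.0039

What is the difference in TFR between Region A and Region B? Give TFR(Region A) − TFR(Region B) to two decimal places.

Region A:
  Sum of ASFRs = 0.3401 + 0.2230 + 0.2297 + 0.1689 + 0.1237 + 0.0704 + 0.0523 + 0.0327 + 0.0175 + 0.0111 + 0.0067 + 0.0037 = 1.2798
  TFR = 1.2798
Region B:
  Sum of ASFRs = 0.1027 + 0.0933 + 0.0836 + 0.0638 + 0.0520 + 0.0428 + 0.0280 + 0.0201 + 0.0151 + 0.0097 + 0.0071 + 0.0039 = 0.5221
  TFR = 0.5221
Difference = 1.2798 − 0.5221 = 0.7577

0.76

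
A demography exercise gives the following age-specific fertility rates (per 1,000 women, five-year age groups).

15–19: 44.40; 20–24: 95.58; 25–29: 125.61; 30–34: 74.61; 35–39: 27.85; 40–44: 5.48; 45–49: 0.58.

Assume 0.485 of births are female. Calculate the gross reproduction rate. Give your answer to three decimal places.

0.907

Proportion female at birth = 0.485.
Sum of ASFRs = 44.40 + 95.58 + 125.61 + 74.61 + 27.85 + 5.48 + 0.58 = 374.11
TFR = 5 × 374.11 / 1000 = 1.87055
GRR = 0.485 × 1.87055 = 0.90722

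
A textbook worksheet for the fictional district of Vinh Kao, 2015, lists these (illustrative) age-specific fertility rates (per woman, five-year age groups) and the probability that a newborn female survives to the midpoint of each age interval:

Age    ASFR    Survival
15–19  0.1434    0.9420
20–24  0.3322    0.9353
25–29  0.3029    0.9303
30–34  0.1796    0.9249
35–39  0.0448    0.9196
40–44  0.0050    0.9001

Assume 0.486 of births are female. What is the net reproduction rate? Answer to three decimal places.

2.283

Proportion female at birth = 0.486.
Weighting each age-specific rate by interval width and survival:
  15–19: 5 × 0.1434 × 0.9420 = 0.67541
  20–24: 5 × 0.3322 × 0.9353 = 1.55353
  25–29: 5 × 0.3029 × 0.9303 = 1.40894
  30–34: 5 × 0.1796 × 0.9249 = 0.83056
  35–39: 5 × 0.0448 × 0.9196 = 0.20599
  40–44: 5 × 0.0050 × 0.9001 = 0.02250
Sum = 4.69693
NRR = 0.486 × 4.69693 = 2.28271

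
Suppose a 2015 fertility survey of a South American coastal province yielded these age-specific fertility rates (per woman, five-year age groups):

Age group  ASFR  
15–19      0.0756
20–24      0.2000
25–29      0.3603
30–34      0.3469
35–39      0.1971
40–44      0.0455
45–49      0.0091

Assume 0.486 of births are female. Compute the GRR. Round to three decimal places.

3.000

Proportion female at birth = 0.486.
Sum of ASFRs = 0.0756 + 0.2000 + 0.3603 + 0.3469 + 0.1971 + 0.0455 + 0.0091 = 1.2345
TFR = 5 × 1.2345 = 6.1725
GRR = 0.486 × 6.1725 = 2.99984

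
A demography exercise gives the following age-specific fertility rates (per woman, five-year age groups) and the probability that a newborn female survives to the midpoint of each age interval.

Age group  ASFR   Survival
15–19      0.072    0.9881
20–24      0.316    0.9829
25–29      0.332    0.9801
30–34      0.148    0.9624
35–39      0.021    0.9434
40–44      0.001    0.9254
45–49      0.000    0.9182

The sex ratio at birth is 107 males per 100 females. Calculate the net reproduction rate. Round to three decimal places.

2.102

Proportion female at birth = 100 / (100 + 107) = 0.48309.
Weighting each age-specific rate by interval width and survival:
  15–19: 5 × 0.072 × 0.9881 = 0.35572
  20–24: 5 × 0.316 × 0.9829 = 1.55298
  25–29: 5 × 0.332 × 0.9801 = 1.62697
  30–34: 5 × 0.148 × 0.9624 = 0.71218
  35–39: 5 × 0.021 × 0.9434 = 0.09906
  40–44: 5 × 0.001 × 0.9254 = 0.00463
  45–49: 5 × 0.000 × 0.9182 = 0.00000
Sum = 4.35154
NRR = 0.48309 × 4.35154 = 2.10219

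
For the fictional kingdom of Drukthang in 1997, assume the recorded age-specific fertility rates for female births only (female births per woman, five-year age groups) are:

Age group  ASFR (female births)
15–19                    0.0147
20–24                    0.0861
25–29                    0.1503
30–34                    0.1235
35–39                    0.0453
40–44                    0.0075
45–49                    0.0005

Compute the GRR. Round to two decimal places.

2.14

Sum of female ASFRs = 0.0147 + 0.0861 + 0.1503 + 0.1235 + 0.0453 + 0.0075 + 0.0005 = 0.4279
GRR = 5 × 0.4279 = 2.1395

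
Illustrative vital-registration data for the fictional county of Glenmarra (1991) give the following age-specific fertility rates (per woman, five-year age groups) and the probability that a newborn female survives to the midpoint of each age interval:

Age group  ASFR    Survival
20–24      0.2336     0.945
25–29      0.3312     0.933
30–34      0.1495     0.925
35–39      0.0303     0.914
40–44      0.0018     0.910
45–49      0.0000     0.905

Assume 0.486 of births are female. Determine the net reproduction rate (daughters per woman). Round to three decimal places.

1.695

Proportion female at birth = 0.486.
Weighting each age-specific rate by interval width and survival:
  20–24: 5 × 0.2336 × 0.945 = 1.10376
  25–29: 5 × 0.3312 × 0.933 = 1.54505
  30–34: 5 × 0.1495 × 0.925 = 0.69144
  35–39: 5 × 0.0303 × 0.914 = 0.13847
  40–44: 5 × 0.0018 × 0.910 = 0.00819
  45–49: 5 × 0.0000 × 0.905 = 0.00000
Sum = 3.48691
NRR = 0.486 × 3.48691 = 1.69464
NRR > 1, so each generation more than replaces itself.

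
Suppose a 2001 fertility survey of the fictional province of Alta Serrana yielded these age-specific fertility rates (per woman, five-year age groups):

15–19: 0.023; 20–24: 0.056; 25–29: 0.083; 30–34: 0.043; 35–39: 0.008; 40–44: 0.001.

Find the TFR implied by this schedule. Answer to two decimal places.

1.07

Sum of ASFRs = 0.023 + 0.056 + 0.083 + 0.043 + 0.008 + 0.001 = 0.214
TFR = 5 × 0.214 = 1.07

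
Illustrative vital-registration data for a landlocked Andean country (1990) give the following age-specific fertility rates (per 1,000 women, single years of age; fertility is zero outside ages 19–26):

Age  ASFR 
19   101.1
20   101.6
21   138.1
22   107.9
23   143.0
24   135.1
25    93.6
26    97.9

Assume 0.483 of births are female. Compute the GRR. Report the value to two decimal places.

Proportion female at birth = 0.483.
Sum of ASFRs = 101.1 + 101.6 + 138.1 + 107.9 + 143.0 + 135.1 + 93.6 + 97.9 = 918.3
TFR = 918.3 / 1000 = 0.9183
GRR = 0.483 × 0.9183 = 0.44354

0.44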